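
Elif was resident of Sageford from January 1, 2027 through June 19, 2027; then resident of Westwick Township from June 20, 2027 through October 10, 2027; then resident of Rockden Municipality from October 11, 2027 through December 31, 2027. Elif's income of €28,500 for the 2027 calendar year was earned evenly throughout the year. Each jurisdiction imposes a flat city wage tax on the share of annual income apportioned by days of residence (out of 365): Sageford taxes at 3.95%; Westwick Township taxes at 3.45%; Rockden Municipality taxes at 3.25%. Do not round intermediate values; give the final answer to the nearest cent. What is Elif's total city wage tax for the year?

Sageford, January 1 – June 19, 2027: 170 days → €28,500 × 3.95% × 170/365 = €524.3219
Westwick Township, June 20 – October 10, 2027: 113 days → €28,500 × 3.45% × 113/365 = €304.4034
Rockden Municipality, October 11 – December 31, 2027: 82 days → €28,500 × 3.25% × 82/365 = €208.0890
Total = €1,036.8144

€1,036.81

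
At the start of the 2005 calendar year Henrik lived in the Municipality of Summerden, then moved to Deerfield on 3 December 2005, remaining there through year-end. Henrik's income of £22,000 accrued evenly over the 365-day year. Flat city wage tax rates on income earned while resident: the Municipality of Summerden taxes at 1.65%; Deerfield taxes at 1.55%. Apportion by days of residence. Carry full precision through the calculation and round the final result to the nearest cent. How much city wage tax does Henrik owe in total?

The Municipality of Summerden, 1 January – 2 December 2005: 336 days → £22,000 × 1.65% × 336/365 = £334.1589
Deerfield, 3 December – 31 December 2005: 29 days → £22,000 × 1.55% × 29/365 = £27.0932
Total = £361.2521

£361.25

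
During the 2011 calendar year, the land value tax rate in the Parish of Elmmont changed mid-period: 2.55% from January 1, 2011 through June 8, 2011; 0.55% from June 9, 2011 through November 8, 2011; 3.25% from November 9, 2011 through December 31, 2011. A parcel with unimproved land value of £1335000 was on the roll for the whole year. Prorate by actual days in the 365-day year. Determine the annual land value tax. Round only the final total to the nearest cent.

January 1 – June 8, 2011: 159 days at 2.55% → £1335000 × 2.55% × 159/365 = £14829.4726
June 9 – November 8, 2011: 153 days at 0.55% → £1335000 × 0.55% × 153/365 = £3077.8151
November 9 – December 31, 2011: 53 days at 3.25% → £1335000 × 3.25% × 53/365 = £6300.1027
Total = £24207.3904

£24207.39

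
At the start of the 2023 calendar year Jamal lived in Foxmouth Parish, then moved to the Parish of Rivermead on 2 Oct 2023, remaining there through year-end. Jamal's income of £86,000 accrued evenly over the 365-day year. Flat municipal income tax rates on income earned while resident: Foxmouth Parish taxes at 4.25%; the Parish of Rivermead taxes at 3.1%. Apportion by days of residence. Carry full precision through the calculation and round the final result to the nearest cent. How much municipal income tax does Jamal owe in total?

£3,408.43

Foxmouth Parish, 1 Jan – 1 Oct 2023: 274 days → £86,000 × 4.25% × 274/365 = £2,743.7534
The Parish of Rivermead, 2 Oct – 31 Dec 2023: 91 days → £86,000 × 3.1% × 91/365 = £664.6740
Total = £3,408.4274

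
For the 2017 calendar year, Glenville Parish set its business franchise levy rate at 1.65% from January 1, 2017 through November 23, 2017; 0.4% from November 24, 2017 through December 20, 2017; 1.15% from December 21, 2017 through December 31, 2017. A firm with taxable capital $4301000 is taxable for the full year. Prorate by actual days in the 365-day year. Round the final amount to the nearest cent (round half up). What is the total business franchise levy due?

$66341.45

January 1 – November 23, 2017: 327 days at 1.65% → $4301000 × 1.65% × 327/365 = $63578.2068
November 24 – December 20, 2017: 27 days at 0.4% → $4301000 × 0.4% × 27/365 = $1272.6247
December 21 – December 31, 2017: 11 days at 1.15% → $4301000 × 1.15% × 11/365 = $1490.6205
Total = $66341.4521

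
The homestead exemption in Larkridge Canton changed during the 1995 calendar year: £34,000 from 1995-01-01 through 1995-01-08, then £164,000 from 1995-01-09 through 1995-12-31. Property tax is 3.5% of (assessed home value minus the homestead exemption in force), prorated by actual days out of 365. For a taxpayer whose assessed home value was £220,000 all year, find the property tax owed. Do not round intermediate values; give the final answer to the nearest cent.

£2,059.73

1995-01-01 to 1995-01-08: 8 days, exemption £34,000 → (£220,000 − £34,000) × 3.5% × 8/365 = £142.6849
1995-01-09 to 1995-12-31: 357 days, exemption £164,000 → (£220,000 − £164,000) × 3.5% × 357/365 = £1,917.0411
Total = £2,059.7260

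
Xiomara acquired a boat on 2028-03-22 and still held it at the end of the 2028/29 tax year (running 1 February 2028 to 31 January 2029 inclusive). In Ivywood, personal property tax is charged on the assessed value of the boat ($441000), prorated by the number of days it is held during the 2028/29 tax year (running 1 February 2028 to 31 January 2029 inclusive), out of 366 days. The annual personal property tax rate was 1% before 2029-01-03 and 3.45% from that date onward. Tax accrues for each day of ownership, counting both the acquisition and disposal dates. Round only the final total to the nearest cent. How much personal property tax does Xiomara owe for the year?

2028-03-22 to 2029-01-02: 287 days at 1% → $441000 × 1% × 287/366 = $3458.1148
2029-01-03 to 2029-01-31: 29 days at 3.45% → $441000 × 3.45% × 29/366 = $1205.5205
Total = $4663.6352

$4663.64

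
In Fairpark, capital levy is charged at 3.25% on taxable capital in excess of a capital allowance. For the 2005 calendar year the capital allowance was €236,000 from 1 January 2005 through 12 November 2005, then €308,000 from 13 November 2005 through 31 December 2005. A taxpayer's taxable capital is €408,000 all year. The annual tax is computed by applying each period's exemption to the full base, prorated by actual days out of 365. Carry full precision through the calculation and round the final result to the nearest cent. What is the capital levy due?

1 January – 12 November 2005: 316 days, exemption €236,000 → (€408,000 − €236,000) × 3.25% × 316/365 = €4,839.5616
13 November – 31 December 2005: 49 days, exemption €308,000 → (€408,000 − €308,000) × 3.25% × 49/365 = €436.3014
Total = €5,275.8630

€5,275.86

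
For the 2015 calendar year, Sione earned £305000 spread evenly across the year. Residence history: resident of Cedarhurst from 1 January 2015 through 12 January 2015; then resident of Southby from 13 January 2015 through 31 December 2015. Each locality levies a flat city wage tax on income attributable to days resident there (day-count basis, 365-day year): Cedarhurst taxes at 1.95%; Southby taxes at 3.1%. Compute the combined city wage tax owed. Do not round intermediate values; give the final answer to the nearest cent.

£9339.68

Cedarhurst, 1 January – 12 January 2015: 12 days → £305000 × 1.95% × 12/365 = £195.5342
Southby, 13 January – 31 December 2015: 353 days → £305000 × 3.1% × 353/365 = £9144.1507
Total = £9339.6849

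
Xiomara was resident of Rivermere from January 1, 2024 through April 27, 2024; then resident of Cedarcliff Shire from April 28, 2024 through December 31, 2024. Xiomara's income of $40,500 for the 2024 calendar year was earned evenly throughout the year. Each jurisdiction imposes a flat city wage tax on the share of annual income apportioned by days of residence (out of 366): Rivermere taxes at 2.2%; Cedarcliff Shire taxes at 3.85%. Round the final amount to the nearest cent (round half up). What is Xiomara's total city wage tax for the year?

Rivermere, January 1 – April 27, 2024: 118 days → $40,500 × 2.2% × 118/366 = $287.2623
Cedarcliff Shire, April 28 – December 31, 2024: 248 days → $40,500 × 3.85% × 248/366 = $1,056.5410
Total = $1,343.8033

$1,343.80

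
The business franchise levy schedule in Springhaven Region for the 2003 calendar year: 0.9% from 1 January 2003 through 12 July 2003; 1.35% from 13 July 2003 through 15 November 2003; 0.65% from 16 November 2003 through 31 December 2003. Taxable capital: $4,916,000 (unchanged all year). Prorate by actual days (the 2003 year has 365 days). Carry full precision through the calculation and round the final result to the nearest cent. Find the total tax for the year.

1 January – 12 July 2003: 193 days at 0.9% → $4,916,000 × 0.9% × 193/365 = $23,394.7726
13 July – 15 November 2003: 126 days at 1.35% → $4,916,000 × 1.35% × 126/365 = $22,909.9068
16 November – 31 December 2003: 46 days at 0.65% → $4,916,000 × 0.65% × 46/365 = $4,027.0795
Total = $50,331.7589

$50,331.76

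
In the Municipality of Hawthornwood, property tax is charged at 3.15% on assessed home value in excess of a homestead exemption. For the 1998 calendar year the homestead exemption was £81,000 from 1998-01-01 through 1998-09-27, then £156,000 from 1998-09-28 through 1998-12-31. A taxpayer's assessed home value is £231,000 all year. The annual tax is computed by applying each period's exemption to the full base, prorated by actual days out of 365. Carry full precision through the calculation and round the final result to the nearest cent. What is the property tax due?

£4,110.10

1998-01-01 to 1998-09-27: 270 days, exemption £81,000 → (£231,000 − £81,000) × 3.15% × 270/365 = £3,495.2055
1998-09-28 to 1998-12-31: 95 days, exemption £156,000 → (£231,000 − £156,000) × 3.15% × 95/365 = £614.8973
Total = £4,110.1027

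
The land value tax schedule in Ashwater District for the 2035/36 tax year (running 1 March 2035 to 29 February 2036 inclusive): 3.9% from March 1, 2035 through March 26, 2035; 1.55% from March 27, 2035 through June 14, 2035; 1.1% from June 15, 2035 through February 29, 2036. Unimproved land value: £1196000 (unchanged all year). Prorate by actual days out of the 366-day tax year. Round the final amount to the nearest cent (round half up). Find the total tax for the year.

March 1 – March 26, 2035: 26 days at 3.9% → £1196000 × 3.9% × 26/366 = £3313.5082
March 27 – June 14, 2035: 80 days at 1.55% → £1196000 × 1.55% × 80/366 = £4052.0219
June 15, 2035 – February 29, 2036: 260 days at 1.1% → £1196000 × 1.1% × 260/366 = £9345.7923
Total = £16711.3224

£16711.32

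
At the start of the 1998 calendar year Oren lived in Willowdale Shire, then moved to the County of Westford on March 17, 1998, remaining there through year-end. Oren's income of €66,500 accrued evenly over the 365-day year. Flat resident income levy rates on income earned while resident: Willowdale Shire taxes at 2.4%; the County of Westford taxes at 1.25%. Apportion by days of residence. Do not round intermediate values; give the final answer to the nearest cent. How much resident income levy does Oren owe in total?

€988.39

Willowdale Shire, January 1 – March 16, 1998: 75 days → €66,500 × 2.4% × 75/365 = €327.9452
The County of Westford, March 17 – December 31, 1998: 290 days → €66,500 × 1.25% × 290/365 = €660.4452
Total = €988.3904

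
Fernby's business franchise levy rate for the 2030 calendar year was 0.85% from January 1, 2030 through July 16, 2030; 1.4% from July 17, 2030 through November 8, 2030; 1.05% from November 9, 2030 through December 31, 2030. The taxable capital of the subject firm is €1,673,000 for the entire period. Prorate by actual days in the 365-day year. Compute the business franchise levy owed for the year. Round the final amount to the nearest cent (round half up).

€17,605.46

January 1 – July 16, 2030: 197 days at 0.85% → €1,673,000 × 0.85% × 197/365 = €7,675.1740
July 17 – November 8, 2030: 115 days at 1.4% → €1,673,000 × 1.4% × 115/365 = €7,379.5342
November 9 – December 31, 2030: 53 days at 1.05% → €1,673,000 × 1.05% × 53/365 = €2,550.7521
Total = €17,605.4603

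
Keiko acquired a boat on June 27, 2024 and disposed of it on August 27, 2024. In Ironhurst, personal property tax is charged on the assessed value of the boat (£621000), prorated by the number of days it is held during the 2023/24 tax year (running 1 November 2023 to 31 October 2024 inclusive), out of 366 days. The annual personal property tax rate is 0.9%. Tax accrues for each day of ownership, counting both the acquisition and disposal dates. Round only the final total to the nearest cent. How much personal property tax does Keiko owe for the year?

£946.77

Days held (June 27 – August 27, 2024): 62 out of 366
Tax = £621000 × 0.9% × 62/366 = £946.7705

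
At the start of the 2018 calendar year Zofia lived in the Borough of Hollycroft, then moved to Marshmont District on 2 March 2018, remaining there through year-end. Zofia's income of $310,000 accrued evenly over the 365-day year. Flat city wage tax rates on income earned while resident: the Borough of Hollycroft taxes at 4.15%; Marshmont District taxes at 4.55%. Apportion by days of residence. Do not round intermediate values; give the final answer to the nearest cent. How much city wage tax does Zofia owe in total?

$13,901.16

The Borough of Hollycroft, 1 January – 1 March 2018: 60 days → $310,000 × 4.15% × 60/365 = $2,114.7945
Marshmont District, 2 March – 31 December 2018: 305 days → $310,000 × 4.55% × 305/365 = $11,786.3699
Total = $13,901.1644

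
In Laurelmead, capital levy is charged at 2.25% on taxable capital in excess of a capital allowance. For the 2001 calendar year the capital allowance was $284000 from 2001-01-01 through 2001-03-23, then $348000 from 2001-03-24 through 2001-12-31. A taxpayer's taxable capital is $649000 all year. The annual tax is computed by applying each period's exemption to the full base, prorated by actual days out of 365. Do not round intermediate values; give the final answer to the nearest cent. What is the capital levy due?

2001-01-01 to 2001-03-23: 82 days, exemption $284000 → ($649000 − $284000) × 2.25% × 82/365 = $1845.0000
2001-03-24 to 2001-12-31: 283 days, exemption $348000 → ($649000 − $348000) × 2.25% × 283/365 = $5251.0068
Total = $7096.0068

$7096.01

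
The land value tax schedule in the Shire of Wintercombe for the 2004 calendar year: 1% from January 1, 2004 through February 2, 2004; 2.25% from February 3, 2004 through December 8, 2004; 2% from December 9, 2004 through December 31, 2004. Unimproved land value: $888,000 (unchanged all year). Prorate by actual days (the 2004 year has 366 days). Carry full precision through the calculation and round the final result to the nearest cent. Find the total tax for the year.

$18,839.67

January 1 – February 2, 2004: 33 days at 1% → $888,000 × 1% × 33/366 = $800.6557
February 3 – December 8, 2004: 310 days at 2.25% → $888,000 × 2.25% × 310/366 = $16,922.9508
December 9 – December 31, 2004: 23 days at 2% → $888,000 × 2% × 23/366 = $1,116.0656
Total = $18,839.6721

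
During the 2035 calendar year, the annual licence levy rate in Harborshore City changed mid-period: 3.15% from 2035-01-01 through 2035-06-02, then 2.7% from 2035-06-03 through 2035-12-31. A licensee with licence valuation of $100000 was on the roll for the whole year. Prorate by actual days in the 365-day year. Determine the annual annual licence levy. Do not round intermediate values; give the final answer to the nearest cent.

2035-01-01 to 2035-06-02: 153 days at 3.15% → $100000 × 3.15% × 153/365 = $1320.4110
2035-06-03 to 2035-12-31: 212 days at 2.7% → $100000 × 2.7% × 212/365 = $1568.2192
Total = $2888.6301

$2888.63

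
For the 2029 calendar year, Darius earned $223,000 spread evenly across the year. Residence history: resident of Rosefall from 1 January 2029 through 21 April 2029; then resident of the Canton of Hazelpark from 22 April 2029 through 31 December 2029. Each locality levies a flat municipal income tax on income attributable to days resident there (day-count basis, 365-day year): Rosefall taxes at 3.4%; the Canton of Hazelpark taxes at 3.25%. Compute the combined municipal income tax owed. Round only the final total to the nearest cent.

$7,349.22

Rosefall, 1 January – 21 April 2029: 111 days → $223,000 × 3.4% × 111/365 = $2,305.7589
The Canton of Hazelpark, 22 April – 31 December 2029: 254 days → $223,000 × 3.25% × 254/365 = $5,043.4658
Total = $7,349.2247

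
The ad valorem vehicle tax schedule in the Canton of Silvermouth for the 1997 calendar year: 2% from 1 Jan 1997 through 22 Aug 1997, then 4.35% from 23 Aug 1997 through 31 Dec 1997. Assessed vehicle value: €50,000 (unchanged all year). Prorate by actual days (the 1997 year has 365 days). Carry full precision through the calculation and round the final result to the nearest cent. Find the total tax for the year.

1 Jan – 22 Aug 1997: 234 days at 2% → €50,000 × 2% × 234/365 = €641.0959
23 Aug – 31 Dec 1997: 131 days at 4.35% → €50,000 × 4.35% × 131/365 = €780.6164
Total = €1,421.7123

€1,421.71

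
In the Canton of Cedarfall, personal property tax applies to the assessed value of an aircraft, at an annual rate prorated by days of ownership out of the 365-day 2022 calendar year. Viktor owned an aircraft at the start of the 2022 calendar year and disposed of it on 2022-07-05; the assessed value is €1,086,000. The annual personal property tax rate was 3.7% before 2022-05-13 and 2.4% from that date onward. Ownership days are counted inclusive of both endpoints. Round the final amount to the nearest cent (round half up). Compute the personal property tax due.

2022-01-01 to 2022-05-12: 132 days at 3.7% → €1,086,000 × 3.7% × 132/365 = €14,531.5726
2022-05-13 to 2022-07-05: 54 days at 2.4% → €1,086,000 × 2.4% × 54/365 = €3,856.0438
Total = €18,387.6164

€18,387.62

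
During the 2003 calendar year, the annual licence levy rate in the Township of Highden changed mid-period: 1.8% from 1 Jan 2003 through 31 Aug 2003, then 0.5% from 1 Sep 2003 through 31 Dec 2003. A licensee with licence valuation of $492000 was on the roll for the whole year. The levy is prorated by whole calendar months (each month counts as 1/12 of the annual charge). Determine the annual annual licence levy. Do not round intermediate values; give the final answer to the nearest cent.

1 Jan – 31 Aug 2003: 8 months at 1.8% → $492000 × 1.8% × 8/12 = $5904.0000
1 Sep – 31 Dec 2003: 4 months at 0.5% → $492000 × 0.5% × 4/12 = $820.0000
Total = $6724.0000

$6724.00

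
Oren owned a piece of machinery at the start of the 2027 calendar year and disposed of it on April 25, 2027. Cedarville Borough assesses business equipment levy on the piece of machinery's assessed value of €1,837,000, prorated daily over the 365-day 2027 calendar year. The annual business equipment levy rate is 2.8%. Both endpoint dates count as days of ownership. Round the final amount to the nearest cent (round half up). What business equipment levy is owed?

Days held (January 1 – April 25, 2027): 115 out of 365
Tax = €1,837,000 × 2.8% × 115/365 = €16,205.8630

€16,205.86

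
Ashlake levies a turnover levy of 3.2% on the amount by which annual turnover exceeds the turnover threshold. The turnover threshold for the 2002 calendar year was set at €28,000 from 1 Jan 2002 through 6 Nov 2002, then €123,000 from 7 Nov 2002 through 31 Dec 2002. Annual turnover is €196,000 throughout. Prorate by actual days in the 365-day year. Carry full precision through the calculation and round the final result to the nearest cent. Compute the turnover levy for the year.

1 Jan – 6 Nov 2002: 310 days, exemption €28,000 → (€196,000 − €28,000) × 3.2% × 310/365 = €4,565.9178
7 Nov – 31 Dec 2002: 55 days, exemption €123,000 → (€196,000 − €123,000) × 3.2% × 55/365 = €352.0000
Total = €4,917.9178

€4,917.92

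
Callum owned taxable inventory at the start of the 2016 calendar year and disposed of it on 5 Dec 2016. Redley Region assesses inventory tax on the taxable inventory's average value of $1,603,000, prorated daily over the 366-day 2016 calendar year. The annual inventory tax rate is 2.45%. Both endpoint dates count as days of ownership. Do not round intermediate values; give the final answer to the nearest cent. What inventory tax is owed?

$36,483.58

Days held (1 Jan – 5 Dec 2016): 340 out of 366
Tax = $1,603,000 × 2.45% × 340/366 = $36,483.5792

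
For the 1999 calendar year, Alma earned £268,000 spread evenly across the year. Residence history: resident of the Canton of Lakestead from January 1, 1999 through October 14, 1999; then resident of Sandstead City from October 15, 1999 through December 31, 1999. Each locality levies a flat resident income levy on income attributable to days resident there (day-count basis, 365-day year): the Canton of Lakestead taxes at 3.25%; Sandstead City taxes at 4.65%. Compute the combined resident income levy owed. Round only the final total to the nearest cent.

The Canton of Lakestead, January 1 – October 14, 1999: 287 days → £268,000 × 3.25% × 287/365 = £6,848.6849
Sandstead City, October 15 – December 31, 1999: 78 days → £268,000 × 4.65% × 78/365 = £2,663.1123
Total = £9,511.7973

£9,511.80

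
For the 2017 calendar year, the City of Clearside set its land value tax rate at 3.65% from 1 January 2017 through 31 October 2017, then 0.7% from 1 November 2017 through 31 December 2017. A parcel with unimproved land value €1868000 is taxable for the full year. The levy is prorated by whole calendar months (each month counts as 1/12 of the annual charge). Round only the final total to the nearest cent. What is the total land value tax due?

1 January – 31 October 2017: 10 months at 3.65% → €1868000 × 3.65% × 10/12 = €56818.3333
1 November – 31 December 2017: 2 months at 0.7% → €1868000 × 0.7% × 2/12 = €2179.3333
Total = €58997.6667

€58997.67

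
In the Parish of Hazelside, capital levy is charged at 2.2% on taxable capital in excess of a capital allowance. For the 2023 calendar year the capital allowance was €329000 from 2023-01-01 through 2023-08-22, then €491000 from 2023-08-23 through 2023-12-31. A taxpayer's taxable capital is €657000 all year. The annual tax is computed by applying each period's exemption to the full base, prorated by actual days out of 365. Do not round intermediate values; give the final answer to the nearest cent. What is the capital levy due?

€5936.87

2023-01-01 to 2023-08-22: 234 days, exemption €329000 → (€657000 − €329000) × 2.2% × 234/365 = €4626.1479
2023-08-23 to 2023-12-31: 131 days, exemption €491000 → (€657000 − €491000) × 2.2% × 131/365 = €1310.7178
Total = €5936.8658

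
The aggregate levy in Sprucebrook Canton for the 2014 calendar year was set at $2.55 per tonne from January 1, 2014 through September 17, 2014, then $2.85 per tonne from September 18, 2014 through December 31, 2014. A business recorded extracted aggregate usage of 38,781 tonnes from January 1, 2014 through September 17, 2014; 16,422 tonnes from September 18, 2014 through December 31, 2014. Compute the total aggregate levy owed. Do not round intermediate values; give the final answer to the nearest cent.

$145,694.25

January 1 – September 17, 2014: 38,781 tonnes at $2.55/tonne → $98,891.55
September 18 – December 31, 2014: 16,422 tonnes at $2.85/tonne → $46,802.70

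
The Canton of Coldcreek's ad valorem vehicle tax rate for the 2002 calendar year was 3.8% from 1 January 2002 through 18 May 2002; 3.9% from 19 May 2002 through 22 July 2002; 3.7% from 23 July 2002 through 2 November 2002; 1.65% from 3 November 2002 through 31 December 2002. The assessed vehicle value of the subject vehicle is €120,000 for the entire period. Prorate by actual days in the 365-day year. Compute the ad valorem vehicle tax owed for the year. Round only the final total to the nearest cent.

1 January – 18 May 2002: 138 days at 3.8% → €120,000 × 3.8% × 138/365 = €1,724.0548
19 May – 22 July 2002: 65 days at 3.9% → €120,000 × 3.9% × 65/365 = €833.4247
23 July – 2 November 2002: 103 days at 3.7% → €120,000 × 3.7% × 103/365 = €1,252.9315
3 November – 31 December 2002: 59 days at 1.65% → €120,000 × 1.65% × 59/365 = €320.0548
Total = €4,130.4658

€4,130.47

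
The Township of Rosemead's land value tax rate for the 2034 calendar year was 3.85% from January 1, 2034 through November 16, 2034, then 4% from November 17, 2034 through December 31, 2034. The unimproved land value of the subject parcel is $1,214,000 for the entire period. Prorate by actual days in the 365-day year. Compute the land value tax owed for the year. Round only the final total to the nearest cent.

$46,963.51

January 1 – November 16, 2034: 320 days at 3.85% → $1,214,000 × 3.85% × 320/365 = $40,976.6575
November 17 – December 31, 2034: 45 days at 4% → $1,214,000 × 4% × 45/365 = $5,986.8493
Total = $46,963.5068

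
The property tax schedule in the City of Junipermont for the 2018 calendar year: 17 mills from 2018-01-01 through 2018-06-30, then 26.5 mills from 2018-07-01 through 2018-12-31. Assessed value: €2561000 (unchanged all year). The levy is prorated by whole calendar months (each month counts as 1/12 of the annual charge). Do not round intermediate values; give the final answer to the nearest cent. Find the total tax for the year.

2018-01-01 to 2018-06-30: 6 months at 17 mills → €2561000 × 1.7% × 6/12 = €21768.5000
2018-07-01 to 2018-12-31: 6 months at 26.5 mills → €2561000 × 2.65% × 6/12 = €33933.2500
Total = €55701.7500

€55701.75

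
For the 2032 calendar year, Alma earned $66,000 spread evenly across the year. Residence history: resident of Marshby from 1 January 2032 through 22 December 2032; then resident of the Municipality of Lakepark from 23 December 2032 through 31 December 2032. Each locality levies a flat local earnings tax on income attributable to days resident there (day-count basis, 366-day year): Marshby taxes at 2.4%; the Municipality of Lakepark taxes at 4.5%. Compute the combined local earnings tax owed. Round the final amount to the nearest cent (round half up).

$1,618.08

Marshby, 1 January – 22 December 2032: 357 days → $66,000 × 2.4% × 357/366 = $1,545.0492
The Municipality of Lakepark, 23 December – 31 December 2032: 9 days → $66,000 × 4.5% × 9/366 = $73.0328
Total = $1,618.0820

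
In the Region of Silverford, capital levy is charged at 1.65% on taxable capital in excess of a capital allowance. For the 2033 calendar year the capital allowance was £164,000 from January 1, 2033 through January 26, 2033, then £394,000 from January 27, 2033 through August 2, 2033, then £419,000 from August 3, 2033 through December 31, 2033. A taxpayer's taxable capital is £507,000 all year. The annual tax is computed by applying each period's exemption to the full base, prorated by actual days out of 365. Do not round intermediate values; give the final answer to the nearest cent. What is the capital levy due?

January 1 – January 26, 2033: 26 days, exemption £164,000 → (£507,000 − £164,000) × 1.65% × 26/365 = £403.1425
January 27 – August 2, 2033: 188 days, exemption £394,000 → (£507,000 − £394,000) × 1.65% × 188/365 = £960.3452
August 3 – December 31, 2033: 151 days, exemption £419,000 → (£507,000 − £419,000) × 1.65% × 151/365 = £600.6904
Total = £1,964.1781

£1,964.18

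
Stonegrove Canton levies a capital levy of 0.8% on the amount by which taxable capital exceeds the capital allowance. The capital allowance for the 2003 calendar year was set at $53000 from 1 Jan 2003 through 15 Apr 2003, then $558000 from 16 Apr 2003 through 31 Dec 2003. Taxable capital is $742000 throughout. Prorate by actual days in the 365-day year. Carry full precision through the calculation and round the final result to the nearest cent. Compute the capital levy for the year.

1 Jan – 15 Apr 2003: 105 days, exemption $53000 → ($742000 − $53000) × 0.8% × 105/365 = $1585.6438
16 Apr – 31 Dec 2003: 260 days, exemption $558000 → ($742000 − $558000) × 0.8% × 260/365 = $1048.5479
Total = $2634.1918

$2634.19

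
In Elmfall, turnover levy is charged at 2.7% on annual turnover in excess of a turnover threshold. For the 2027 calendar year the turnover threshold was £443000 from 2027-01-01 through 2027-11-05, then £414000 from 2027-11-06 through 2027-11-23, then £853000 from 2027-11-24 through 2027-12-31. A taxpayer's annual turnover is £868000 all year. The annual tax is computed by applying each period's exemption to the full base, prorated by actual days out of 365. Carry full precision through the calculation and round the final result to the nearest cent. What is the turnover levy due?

2027-01-01 to 2027-11-05: 309 days, exemption £443000 → (£868000 − £443000) × 2.7% × 309/365 = £9714.4521
2027-11-06 to 2027-11-23: 18 days, exemption £414000 → (£868000 − £414000) × 2.7% × 18/365 = £604.5041
2027-11-24 to 2027-12-31: 38 days, exemption £853000 → (£868000 − £853000) × 2.7% × 38/365 = £42.1644
Total = £10361.1205

£10361.12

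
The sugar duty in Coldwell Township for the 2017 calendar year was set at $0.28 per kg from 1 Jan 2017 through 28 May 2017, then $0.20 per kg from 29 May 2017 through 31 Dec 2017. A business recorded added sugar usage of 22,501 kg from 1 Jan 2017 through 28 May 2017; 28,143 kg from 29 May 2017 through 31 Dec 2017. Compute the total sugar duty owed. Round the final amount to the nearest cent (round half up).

1 Jan – 28 May 2017: 22,501 kg at $0.28/kg → $6,300.28
29 May – 31 Dec 2017: 28,143 kg at $0.20/kg → $5,628.60

$11,928.88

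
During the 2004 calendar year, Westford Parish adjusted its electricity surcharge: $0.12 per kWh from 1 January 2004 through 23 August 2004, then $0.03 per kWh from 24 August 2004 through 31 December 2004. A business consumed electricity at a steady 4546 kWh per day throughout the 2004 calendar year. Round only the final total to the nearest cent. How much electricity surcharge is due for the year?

$146,472.12

1 January – 23 August 2004: 236 days × 4546 kWh/day = 1,072,856 kWh at $0.12/kWh → $128,742.72
24 August – 31 December 2004: 130 days × 4546 kWh/day = 590,980 kWh at $0.03/kWh → $17,729.40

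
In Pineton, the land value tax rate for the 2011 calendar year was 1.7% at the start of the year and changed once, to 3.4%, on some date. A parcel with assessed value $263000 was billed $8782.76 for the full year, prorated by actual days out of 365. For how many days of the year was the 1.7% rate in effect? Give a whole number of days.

Let d = days at the first rate; then 365 − d days at the second rate.
$263000 × [1.7%·d + 3.4%·(365−d)] / 365 = $8782.76
Solving gives d = 13, so the new rate took effect on 14 Jan 2011.

13 days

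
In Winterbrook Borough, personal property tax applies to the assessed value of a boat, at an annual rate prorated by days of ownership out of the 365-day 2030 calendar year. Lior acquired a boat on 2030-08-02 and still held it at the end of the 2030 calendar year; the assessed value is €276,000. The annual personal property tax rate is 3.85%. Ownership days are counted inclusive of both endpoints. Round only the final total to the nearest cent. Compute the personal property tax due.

€4,425.07

Days held (2030-08-02 to 2030-12-31): 152 out of 365
Tax = €276,000 × 3.85% × 152/365 = €4,425.0740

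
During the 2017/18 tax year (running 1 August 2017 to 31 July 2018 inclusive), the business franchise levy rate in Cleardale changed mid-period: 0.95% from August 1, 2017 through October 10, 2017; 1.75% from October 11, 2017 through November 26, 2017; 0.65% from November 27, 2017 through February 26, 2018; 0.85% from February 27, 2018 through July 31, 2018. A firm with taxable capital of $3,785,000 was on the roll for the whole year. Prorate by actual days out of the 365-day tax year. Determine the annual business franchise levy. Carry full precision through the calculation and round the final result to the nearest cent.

August 1 – October 10, 2017: 71 days at 0.95% → $3,785,000 × 0.95% × 71/365 = $6,994.4726
October 11 – November 26, 2017: 47 days at 1.75% → $3,785,000 × 1.75% × 47/365 = $8,529.2123
November 27, 2017 – February 26, 2018: 92 days at 0.65% → $3,785,000 × 0.65% × 92/365 = $6,201.1781
February 27 – July 31, 2018: 155 days at 0.85% → $3,785,000 × 0.85% × 155/365 = $13,662.2945
Total = $35,387.1575

$35,387.16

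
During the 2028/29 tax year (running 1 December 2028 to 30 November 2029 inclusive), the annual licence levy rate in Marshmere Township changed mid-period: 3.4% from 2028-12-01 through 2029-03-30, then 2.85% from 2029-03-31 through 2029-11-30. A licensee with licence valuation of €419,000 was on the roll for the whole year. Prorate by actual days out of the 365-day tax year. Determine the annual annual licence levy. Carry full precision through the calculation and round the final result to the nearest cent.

2028-12-01 to 2029-03-30: 120 days at 3.4% → €419,000 × 3.4% × 120/365 = €4,683.6164
2029-03-31 to 2029-11-30: 245 days at 2.85% → €419,000 × 2.85% × 245/365 = €8,015.5274
Total = €12,699.1438

€12,699.14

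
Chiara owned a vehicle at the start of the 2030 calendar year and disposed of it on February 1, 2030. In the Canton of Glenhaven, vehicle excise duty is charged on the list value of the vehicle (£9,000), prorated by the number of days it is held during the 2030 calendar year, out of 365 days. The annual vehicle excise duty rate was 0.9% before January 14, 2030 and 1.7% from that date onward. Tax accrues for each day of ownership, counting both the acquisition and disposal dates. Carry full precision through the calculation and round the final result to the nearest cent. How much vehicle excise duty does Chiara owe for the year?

January 1 – January 13, 2030: 13 days at 0.9% → £9,000 × 0.9% × 13/365 = £2.8849
January 14 – February 1, 2030: 19 days at 1.7% → £9,000 × 1.7% × 19/365 = £7.9644
Total = £10.8493

£10.85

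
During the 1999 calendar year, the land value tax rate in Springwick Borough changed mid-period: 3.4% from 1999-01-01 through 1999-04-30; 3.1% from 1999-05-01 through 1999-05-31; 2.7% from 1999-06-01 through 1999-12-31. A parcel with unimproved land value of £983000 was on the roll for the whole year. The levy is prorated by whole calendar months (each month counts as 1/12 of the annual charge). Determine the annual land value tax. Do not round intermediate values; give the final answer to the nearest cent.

1999-01-01 to 1999-04-30: 4 months at 3.4% → £983000 × 3.4% × 4/12 = £11140.6667
1999-05-01 to 1999-05-31: 1 month at 3.1% → £983000 × 3.1% × 1/12 = £2539.4167
1999-06-01 to 1999-12-31: 7 months at 2.7% → £983000 × 2.7% × 7/12 = £15482.2500
Total = £29162.3333

£29162.33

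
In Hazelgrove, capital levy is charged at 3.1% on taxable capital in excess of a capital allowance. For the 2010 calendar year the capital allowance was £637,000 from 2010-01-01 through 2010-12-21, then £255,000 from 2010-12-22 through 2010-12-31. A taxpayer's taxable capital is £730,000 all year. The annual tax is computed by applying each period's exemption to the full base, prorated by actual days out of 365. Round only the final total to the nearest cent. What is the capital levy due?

£3,207.44

2010-01-01 to 2010-12-21: 355 days, exemption £637,000 → (£730,000 − £637,000) × 3.1% × 355/365 = £2,804.0137
2010-12-22 to 2010-12-31: 10 days, exemption £255,000 → (£730,000 − £255,000) × 3.1% × 10/365 = £403.4247
Total = £3,207.4384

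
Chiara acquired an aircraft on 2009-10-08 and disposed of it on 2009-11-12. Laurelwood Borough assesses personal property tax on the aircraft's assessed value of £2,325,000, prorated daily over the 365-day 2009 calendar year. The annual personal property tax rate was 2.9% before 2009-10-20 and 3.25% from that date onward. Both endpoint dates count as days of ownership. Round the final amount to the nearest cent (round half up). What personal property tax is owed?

2009-10-08 to 2009-10-19: 12 days at 2.9% → £2,325,000 × 2.9% × 12/365 = £2,216.7123
2009-10-20 to 2009-11-12: 24 days at 3.25% → £2,325,000 × 3.25% × 24/365 = £4,968.4932
Total = £7,185.2055

£7,185.21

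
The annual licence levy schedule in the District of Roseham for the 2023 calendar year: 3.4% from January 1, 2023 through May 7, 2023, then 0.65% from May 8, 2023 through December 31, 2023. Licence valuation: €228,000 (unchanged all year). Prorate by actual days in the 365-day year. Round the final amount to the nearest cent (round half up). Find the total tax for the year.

€3,663.62

January 1 – May 7, 2023: 127 days at 3.4% → €228,000 × 3.4% × 127/365 = €2,697.2712
May 8 – December 31, 2023: 238 days at 0.65% → €228,000 × 0.65% × 238/365 = €966.3452
Total = €3,663.6164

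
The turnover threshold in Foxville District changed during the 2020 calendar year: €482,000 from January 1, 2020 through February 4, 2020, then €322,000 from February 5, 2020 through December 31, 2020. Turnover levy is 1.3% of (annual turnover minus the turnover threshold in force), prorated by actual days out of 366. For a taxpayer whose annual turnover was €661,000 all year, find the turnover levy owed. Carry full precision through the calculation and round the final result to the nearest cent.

January 1 – February 4, 2020: 35 days, exemption €482,000 → (€661,000 − €482,000) × 1.3% × 35/366 = €222.5273
February 5 – December 31, 2020: 331 days, exemption €322,000 → (€661,000 − €322,000) × 1.3% × 331/366 = €3,985.5656
Total = €4,208.0929

€4,208.09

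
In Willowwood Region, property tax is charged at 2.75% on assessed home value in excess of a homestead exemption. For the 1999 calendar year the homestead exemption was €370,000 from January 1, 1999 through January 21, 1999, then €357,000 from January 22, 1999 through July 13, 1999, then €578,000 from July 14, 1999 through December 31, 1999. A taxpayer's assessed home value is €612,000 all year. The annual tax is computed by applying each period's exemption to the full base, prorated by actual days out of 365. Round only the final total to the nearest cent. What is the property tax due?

January 1 – January 21, 1999: 21 days, exemption €370,000 → (€612,000 − €370,000) × 2.75% × 21/365 = €382.8904
January 22 – July 13, 1999: 173 days, exemption €357,000 → (€612,000 − €357,000) × 2.75% × 173/365 = €3,323.7329
July 14 – December 31, 1999: 171 days, exemption €578,000 → (€612,000 − €578,000) × 2.75% × 171/365 = €438.0411
Total = €4,144.6644

€4,144.66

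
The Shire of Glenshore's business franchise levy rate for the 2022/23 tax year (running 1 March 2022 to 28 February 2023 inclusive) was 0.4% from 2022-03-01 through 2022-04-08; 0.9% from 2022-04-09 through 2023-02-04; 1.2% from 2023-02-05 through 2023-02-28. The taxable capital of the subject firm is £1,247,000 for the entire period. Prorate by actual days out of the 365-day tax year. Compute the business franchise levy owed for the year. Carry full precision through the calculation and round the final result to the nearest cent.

2022-03-01 to 2022-04-08: 39 days at 0.4% → £1,247,000 × 0.4% × 39/365 = £532.9644
2022-04-09 to 2023-02-04: 302 days at 0.9% → £1,247,000 × 0.9% × 302/365 = £9,285.8795
2023-02-05 to 2023-02-28: 24 days at 1.2% → £1,247,000 × 1.2% × 24/365 = £983.9342
Total = £10,802.7781

£10,802.78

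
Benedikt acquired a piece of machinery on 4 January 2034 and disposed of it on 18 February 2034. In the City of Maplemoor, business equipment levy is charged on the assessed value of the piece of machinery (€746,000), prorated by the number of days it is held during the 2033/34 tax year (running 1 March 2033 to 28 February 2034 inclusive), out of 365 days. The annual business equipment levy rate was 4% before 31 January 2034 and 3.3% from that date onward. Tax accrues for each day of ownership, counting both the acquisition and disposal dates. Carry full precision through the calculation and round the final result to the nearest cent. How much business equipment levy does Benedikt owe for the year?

€3,488.83

4 January – 30 January 2034: 27 days at 4% → €746,000 × 4% × 27/365 = €2,207.3425
31 January – 18 February 2034: 19 days at 3.3% → €746,000 × 3.3% × 19/365 = €1,281.4849
Total = €3,488.8274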